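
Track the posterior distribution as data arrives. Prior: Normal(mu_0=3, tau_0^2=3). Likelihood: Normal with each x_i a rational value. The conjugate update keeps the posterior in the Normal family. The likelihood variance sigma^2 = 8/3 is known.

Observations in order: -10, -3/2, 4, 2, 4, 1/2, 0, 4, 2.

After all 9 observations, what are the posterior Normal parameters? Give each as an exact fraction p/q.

obs 1: x=-10 → posterior Normal(-66/17, 24/17)
obs 2: x=-3/2 → posterior Normal(-159/52, 12/13)
obs 3: x=4 → posterior Normal(-87/70, 24/35)
obs 4: x=2 → posterior Normal(-51/88, 6/11)
obs 5: x=4 → posterior Normal(21/106, 24/53)
obs 6: x=1/2 → posterior Normal(15/62, 12/31)
obs 7: x=0 → posterior Normal(15/71, 24/71)
obs 8: x=4 → posterior Normal(51/80, 3/10)
obs 9: x=2 → posterior Normal(69/89, 24/89)

mu_0=69/89, tau_0^2=24/89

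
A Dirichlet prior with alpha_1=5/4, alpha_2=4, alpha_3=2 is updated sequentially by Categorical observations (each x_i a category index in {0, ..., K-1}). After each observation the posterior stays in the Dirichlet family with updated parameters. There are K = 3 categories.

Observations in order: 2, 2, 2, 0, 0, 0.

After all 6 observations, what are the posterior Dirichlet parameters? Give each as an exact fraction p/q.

alpha_1=17/4, alpha_2=4, alpha_3=5

obs 1: x=2 → posterior Dirichlet(5/4, 4, 3)
obs 2: x=2 → posterior Dirichlet(5/4, 4, 4)
obs 3: x=2 → posterior Dirichlet(5/4, 4, 5)
obs 4: x=0 → posterior Dirichlet(9/4, 4, 5)
obs 5: x=0 → posterior Dirichlet(13/4, 4, 5)
obs 6: x=0 → posterior Dirichlet(17/4, 4, 5)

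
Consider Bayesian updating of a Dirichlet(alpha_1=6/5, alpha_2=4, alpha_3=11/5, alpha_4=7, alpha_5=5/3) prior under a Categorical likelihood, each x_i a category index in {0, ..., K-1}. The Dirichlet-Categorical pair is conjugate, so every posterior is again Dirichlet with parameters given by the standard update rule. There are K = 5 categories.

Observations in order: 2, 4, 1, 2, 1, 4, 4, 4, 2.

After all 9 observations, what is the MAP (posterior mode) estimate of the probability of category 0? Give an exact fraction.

3/301

obs 1: x=2 → posterior Dirichlet(6/5, 4, 16/5, 7, 5/3)
obs 2: x=4 → posterior Dirichlet(6/5, 4, 16/5, 7, 8/3)
obs 3: x=1 → posterior Dirichlet(6/5, 5, 16/5, 7, 8/3)
obs 4: x=2 → posterior Dirichlet(6/5, 5, 21/5, 7, 8/3)
obs 5: x=1 → posterior Dirichlet(6/5, 6, 21/5, 7, 8/3)
obs 6: x=4 → posterior Dirichlet(6/5, 6, 21/5, 7, 11/3)
obs 7: x=4 → posterior Dirichlet(6/5, 6, 21/5, 7, 14/3)
obs 8: x=4 → posterior Dirichlet(6/5, 6, 21/5, 7, 17/3)
obs 9: x=2 → posterior Dirichlet(6/5, 6, 26/5, 7, 17/3)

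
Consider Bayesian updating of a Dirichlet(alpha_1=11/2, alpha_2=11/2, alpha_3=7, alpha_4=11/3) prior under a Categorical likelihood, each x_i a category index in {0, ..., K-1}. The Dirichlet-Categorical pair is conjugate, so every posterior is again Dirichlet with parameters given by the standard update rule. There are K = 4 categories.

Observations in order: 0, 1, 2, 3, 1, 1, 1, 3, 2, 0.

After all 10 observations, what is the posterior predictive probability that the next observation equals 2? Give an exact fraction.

obs 1: x=0 → posterior Dirichlet(13/2, 11/2, 7, 11/3)
obs 2: x=1 → posterior Dirichlet(13/2, 13/2, 7, 11/3)
obs 3: x=2 → posterior Dirichlet(13/2, 13/2, 8, 11/3)
obs 4: x=3 → posterior Dirichlet(13/2, 13/2, 8, 14/3)
obs 5: x=1 → posterior Dirichlet(13/2, 15/2, 8, 14/3)
obs 6: x=1 → posterior Dirichlet(13/2, 17/2, 8, 14/3)
obs 7: x=1 → posterior Dirichlet(13/2, 19/2, 8, 14/3)
obs 8: x=3 → posterior Dirichlet(13/2, 19/2, 8, 17/3)
obs 9: x=2 → posterior Dirichlet(13/2, 19/2, 9, 17/3)
obs 10: x=0 → posterior Dirichlet(15/2, 19/2, 9, 17/3)

27/95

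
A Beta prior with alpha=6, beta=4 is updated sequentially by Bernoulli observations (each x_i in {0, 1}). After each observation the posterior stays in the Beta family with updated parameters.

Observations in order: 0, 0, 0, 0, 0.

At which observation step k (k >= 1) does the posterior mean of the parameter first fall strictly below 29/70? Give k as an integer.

k = 5

obs 1: x=0 → posterior Beta(6, 5)
obs 2: x=0 → posterior Beta(6, 6)
obs 3: x=0 → posterior Beta(6, 7)
obs 4: x=0 → posterior Beta(6, 8)
obs 5: x=0 → posterior Beta(6, 9)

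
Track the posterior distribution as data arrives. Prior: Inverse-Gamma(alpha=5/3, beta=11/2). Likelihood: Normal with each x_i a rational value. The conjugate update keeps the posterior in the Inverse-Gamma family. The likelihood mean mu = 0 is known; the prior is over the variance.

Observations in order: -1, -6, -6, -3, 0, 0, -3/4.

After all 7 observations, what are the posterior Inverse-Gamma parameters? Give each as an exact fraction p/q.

obs 1: x=-1 → posterior Inverse-Gamma(13/6, 6)
obs 2: x=-6 → posterior Inverse-Gamma(8/3, 24)
obs 3: x=-6 → posterior Inverse-Gamma(19/6, 42)
obs 4: x=-3 → posterior Inverse-Gamma(11/3, 93/2)
obs 5: x=0 → posterior Inverse-Gamma(25/6, 93/2)
obs 6: x=0 → posterior Inverse-Gamma(14/3, 93/2)
obs 7: x=-3/4 → posterior Inverse-Gamma(31/6, 1497/32)

alpha=31/6, beta=1497/32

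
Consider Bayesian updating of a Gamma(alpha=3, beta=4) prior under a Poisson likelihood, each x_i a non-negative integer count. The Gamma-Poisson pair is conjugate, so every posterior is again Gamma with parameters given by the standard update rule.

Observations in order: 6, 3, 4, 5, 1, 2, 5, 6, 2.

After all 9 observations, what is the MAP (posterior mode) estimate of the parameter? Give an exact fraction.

36/13

obs 1: x=6 → posterior Gamma(9, 5)
obs 2: x=3 → posterior Gamma(12, 6)
obs 3: x=4 → posterior Gamma(16, 7)
obs 4: x=5 → posterior Gamma(21, 8)
obs 5: x=1 → posterior Gamma(22, 9)
obs 6: x=2 → posterior Gamma(24, 10)
obs 7: x=5 → posterior Gamma(29, 11)
obs 8: x=6 → posterior Gamma(35, 12)
obs 9: x=2 → posterior Gamma(37, 13)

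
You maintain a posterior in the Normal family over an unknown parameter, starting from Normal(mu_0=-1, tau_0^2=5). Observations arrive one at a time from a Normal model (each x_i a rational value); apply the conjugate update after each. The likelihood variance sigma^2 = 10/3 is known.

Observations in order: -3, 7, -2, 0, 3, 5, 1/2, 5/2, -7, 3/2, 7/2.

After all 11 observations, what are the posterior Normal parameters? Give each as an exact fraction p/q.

mu_0=31/35, tau_0^2=2/7

obs 1: x=-3 → posterior Normal(-11/5, 2)
obs 2: x=7 → posterior Normal(5/4, 5/4)
obs 3: x=-2 → posterior Normal(4/11, 10/11)
obs 4: x=0 → posterior Normal(2/7, 5/7)
obs 5: x=3 → posterior Normal(13/17, 10/17)
obs 6: x=5 → posterior Normal(7/5, 1/2)
obs 7: x=1/2 → posterior Normal(59/46, 10/23)
obs 8: x=5/2 → posterior Normal(37/26, 5/13)
obs 9: x=-7 → posterior Normal(16/29, 10/29)
obs 10: x=3/2 → posterior Normal(41/64, 5/16)
obs 11: x=7/2 → posterior Normal(31/35, 2/7)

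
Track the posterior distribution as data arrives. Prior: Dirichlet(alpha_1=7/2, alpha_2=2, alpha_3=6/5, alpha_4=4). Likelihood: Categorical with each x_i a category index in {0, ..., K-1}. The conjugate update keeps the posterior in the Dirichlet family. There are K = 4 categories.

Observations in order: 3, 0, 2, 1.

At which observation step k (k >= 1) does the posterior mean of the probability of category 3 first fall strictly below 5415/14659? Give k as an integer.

k = 3

obs 1: x=3 → posterior Dirichlet(7/2, 2, 6/5, 5)
obs 2: x=0 → posterior Dirichlet(9/2, 2, 6/5, 5)
obs 3: x=2 → posterior Dirichlet(9/2, 2, 11/5, 5)
obs 4: x=1 → posterior Dirichlet(9/2, 3, 11/5, 5)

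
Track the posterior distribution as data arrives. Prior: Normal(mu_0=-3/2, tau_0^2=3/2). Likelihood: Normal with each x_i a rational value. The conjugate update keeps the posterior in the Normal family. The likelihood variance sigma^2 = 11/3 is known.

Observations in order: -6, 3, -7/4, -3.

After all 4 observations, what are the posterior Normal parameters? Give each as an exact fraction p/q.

obs 1: x=-6 → posterior Normal(-87/31, 33/31)
obs 2: x=3 → posterior Normal(-3/2, 33/40)
obs 3: x=-7/4 → posterior Normal(-303/196, 33/49)
obs 4: x=-3 → posterior Normal(-411/232, 33/58)

mu_0=-411/232, tau_0^2=33/58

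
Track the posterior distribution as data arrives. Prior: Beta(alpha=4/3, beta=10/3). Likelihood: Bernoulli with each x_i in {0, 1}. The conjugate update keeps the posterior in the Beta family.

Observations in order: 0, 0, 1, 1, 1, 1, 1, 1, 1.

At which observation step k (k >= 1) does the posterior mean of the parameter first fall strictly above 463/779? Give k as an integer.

k = 9

obs 1: x=0 → posterior Beta(4/3, 13/3)
obs 2: x=0 → posterior Beta(4/3, 16/3)
obs 3: x=1 → posterior Beta(7/3, 16/3)
obs 4: x=1 → posterior Beta(10/3, 16/3)
obs 5: x=1 → posterior Beta(13/3, 16/3)
obs 6: x=1 → posterior Beta(16/3, 16/3)
obs 7: x=1 → posterior Beta(19/3, 16/3)
obs 8: x=1 → posterior Beta(22/3, 16/3)
obs 9: x=1 → posterior Beta(25/3, 16/3)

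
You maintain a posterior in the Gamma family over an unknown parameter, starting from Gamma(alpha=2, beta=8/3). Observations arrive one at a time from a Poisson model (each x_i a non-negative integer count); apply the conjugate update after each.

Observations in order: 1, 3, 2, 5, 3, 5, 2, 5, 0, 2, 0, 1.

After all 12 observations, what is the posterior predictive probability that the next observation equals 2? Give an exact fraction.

3951456060298817854417525229963674206806730973240098816/15108777022959328242383423936477058156258599347096942127

obs 1: x=1 → posterior Gamma(3, 11/3)
obs 2: x=3 → posterior Gamma(6, 14/3)
obs 3: x=2 → posterior Gamma(8, 17/3)
obs 4: x=5 → posterior Gamma(13, 20/3)
obs 5: x=3 → posterior Gamma(16, 23/3)
obs 6: x=5 → posterior Gamma(21, 26/3)
obs 7: x=2 → posterior Gamma(23, 29/3)
obs 8: x=5 → posterior Gamma(28, 32/3)
obs 9: x=0 → posterior Gamma(28, 35/3)
obs 10: x=2 → posterior Gamma(30, 38/3)
obs 11: x=0 → posterior Gamma(30, 41/3)
obs 12: x=1 → posterior Gamma(31, 44/3)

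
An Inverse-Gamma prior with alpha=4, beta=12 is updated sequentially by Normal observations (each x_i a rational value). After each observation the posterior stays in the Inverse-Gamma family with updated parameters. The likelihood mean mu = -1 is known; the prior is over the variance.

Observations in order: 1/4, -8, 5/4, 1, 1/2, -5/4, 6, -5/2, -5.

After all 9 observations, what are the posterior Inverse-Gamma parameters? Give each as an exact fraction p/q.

obs 1: x=1/4 → posterior Inverse-Gamma(9/2, 409/32)
obs 2: x=-8 → posterior Inverse-Gamma(5, 1193/32)
obs 3: x=5/4 → posterior Inverse-Gamma(11/2, 637/16)
obs 4: x=1 → posterior Inverse-Gamma(6, 669/16)
obs 5: x=1/2 → posterior Inverse-Gamma(13/2, 687/16)
obs 6: x=-5/4 → posterior Inverse-Gamma(7, 1375/32)
obs 7: x=6 → posterior Inverse-Gamma(15/2, 2159/32)
obs 8: x=-5/2 → posterior Inverse-Gamma(8, 2195/32)
obs 9: x=-5 → posterior Inverse-Gamma(17/2, 2451/32)

alpha=17/2, beta=2451/32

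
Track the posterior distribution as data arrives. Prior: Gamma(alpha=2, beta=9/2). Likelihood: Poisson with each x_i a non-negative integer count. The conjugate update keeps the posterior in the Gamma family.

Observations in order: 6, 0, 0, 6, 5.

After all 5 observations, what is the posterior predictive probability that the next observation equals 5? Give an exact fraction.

304328425112292077533406945696/7729742625324654875787227608983

obs 1: x=6 → posterior Gamma(8, 11/2)
obs 2: x=0 → posterior Gamma(8, 13/2)
obs 3: x=0 → posterior Gamma(8, 15/2)
obs 4: x=6 → posterior Gamma(14, 17/2)
obs 5: x=5 → posterior Gamma(19, 19/2)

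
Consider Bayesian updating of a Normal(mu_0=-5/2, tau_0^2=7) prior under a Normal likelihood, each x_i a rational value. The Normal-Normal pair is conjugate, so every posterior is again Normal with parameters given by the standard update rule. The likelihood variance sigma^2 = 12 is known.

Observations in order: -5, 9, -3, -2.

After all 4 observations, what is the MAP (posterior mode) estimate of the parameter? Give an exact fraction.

obs 1: x=-5 → posterior Normal(-65/19, 84/19)
obs 2: x=9 → posterior Normal(-1/13, 42/13)
obs 3: x=-3 → posterior Normal(-23/33, 28/11)
obs 4: x=-2 → posterior Normal(-37/40, 21/10)

-37/40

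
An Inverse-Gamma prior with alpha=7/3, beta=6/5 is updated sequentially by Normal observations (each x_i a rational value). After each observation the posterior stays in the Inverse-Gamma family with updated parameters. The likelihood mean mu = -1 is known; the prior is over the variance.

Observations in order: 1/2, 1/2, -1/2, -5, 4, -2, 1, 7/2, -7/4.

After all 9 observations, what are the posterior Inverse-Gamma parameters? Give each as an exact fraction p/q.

alpha=41/6, beta=5917/160

obs 1: x=1/2 → posterior Inverse-Gamma(17/6, 93/40)
obs 2: x=1/2 → posterior Inverse-Gamma(10/3, 69/20)
obs 3: x=-1/2 → posterior Inverse-Gamma(23/6, 143/40)
obs 4: x=-5 → posterior Inverse-Gamma(13/3, 463/40)
obs 5: x=4 → posterior Inverse-Gamma(29/6, 963/40)
obs 6: x=-2 → posterior Inverse-Gamma(16/3, 983/40)
obs 7: x=1 → posterior Inverse-Gamma(35/6, 1063/40)
obs 8: x=7/2 → posterior Inverse-Gamma(19/3, 367/10)
obs 9: x=-7/4 → posterior Inverse-Gamma(41/6, 5917/160)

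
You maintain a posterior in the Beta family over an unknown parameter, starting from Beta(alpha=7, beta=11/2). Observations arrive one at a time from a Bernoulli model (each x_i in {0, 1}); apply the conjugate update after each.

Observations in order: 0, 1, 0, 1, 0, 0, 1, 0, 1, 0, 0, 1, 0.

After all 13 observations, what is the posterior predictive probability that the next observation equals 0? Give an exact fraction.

obs 1: x=0 → posterior Beta(7, 13/2)
obs 2: x=1 → posterior Beta(8, 13/2)
obs 3: x=0 → posterior Beta(8, 15/2)
obs 4: x=1 → posterior Beta(9, 15/2)
obs 5: x=0 → posterior Beta(9, 17/2)
obs 6: x=0 → posterior Beta(9, 19/2)
obs 7: x=1 → posterior Beta(10, 19/2)
obs 8: x=0 → posterior Beta(10, 21/2)
obs 9: x=1 → posterior Beta(11, 21/2)
obs 10: x=0 → posterior Beta(11, 23/2)
obs 11: x=0 → posterior Beta(11, 25/2)
obs 12: x=1 → posterior Beta(12, 25/2)
obs 13: x=0 → posterior Beta(12, 27/2)

9/17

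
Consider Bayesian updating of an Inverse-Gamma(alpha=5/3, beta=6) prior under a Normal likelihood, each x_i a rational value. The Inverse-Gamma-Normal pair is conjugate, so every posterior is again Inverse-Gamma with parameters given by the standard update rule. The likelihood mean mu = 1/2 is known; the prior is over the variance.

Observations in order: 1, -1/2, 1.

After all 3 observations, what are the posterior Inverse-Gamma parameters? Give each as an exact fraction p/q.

alpha=19/6, beta=27/4

obs 1: x=1 → posterior Inverse-Gamma(13/6, 49/8)
obs 2: x=-1/2 → posterior Inverse-Gamma(8/3, 53/8)
obs 3: x=1 → posterior Inverse-Gamma(19/6, 27/4)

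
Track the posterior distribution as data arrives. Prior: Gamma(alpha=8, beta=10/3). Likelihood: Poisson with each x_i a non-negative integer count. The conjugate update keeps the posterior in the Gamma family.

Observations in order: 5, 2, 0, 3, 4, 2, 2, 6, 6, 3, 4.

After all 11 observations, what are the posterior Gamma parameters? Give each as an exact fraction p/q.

alpha=45, beta=43/3

obs 1: x=5 → posterior Gamma(13, 13/3)
obs 2: x=2 → posterior Gamma(15, 16/3)
obs 3: x=0 → posterior Gamma(15, 19/3)
obs 4: x=3 → posterior Gamma(18, 22/3)
obs 5: x=4 → posterior Gamma(22, 25/3)
obs 6: x=2 → posterior Gamma(24, 28/3)
obs 7: x=2 → posterior Gamma(26, 31/3)
obs 8: x=6 → posterior Gamma(32, 34/3)
obs 9: x=6 → posterior Gamma(38, 37/3)
obs 10: x=3 → posterior Gamma(41, 40/3)
obs 11: x=4 → posterior Gamma(45, 43/3)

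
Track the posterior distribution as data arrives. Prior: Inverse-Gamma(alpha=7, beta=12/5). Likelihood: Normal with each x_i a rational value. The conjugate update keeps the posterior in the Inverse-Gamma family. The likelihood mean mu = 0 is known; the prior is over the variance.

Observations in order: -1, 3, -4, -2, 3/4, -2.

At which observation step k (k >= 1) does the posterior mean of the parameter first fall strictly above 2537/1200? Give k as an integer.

obs 1: x=-1 → posterior Inverse-Gamma(15/2, 29/10)
obs 2: x=3 → posterior Inverse-Gamma(8, 37/5)
obs 3: x=-4 → posterior Inverse-Gamma(17/2, 77/5)
obs 4: x=-2 → posterior Inverse-Gamma(9, 87/5)
obs 5: x=3/4 → posterior Inverse-Gamma(19/2, 2829/160)
obs 6: x=-2 → posterior Inverse-Gamma(10, 3149/160)

k = 4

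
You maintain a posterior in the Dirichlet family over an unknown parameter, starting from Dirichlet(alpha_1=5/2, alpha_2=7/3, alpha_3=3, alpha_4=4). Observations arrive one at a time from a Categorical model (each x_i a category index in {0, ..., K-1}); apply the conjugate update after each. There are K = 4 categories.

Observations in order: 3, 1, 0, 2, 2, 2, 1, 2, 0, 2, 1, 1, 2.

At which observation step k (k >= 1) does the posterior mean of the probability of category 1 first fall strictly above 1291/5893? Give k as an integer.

obs 1: x=3 → posterior Dirichlet(5/2, 7/3, 3, 5)
obs 2: x=1 → posterior Dirichlet(5/2, 10/3, 3, 5)
obs 3: x=0 → posterior Dirichlet(7/2, 10/3, 3, 5)
obs 4: x=2 → posterior Dirichlet(7/2, 10/3, 4, 5)
obs 5: x=2 → posterior Dirichlet(7/2, 10/3, 5, 5)
obs 6: x=2 → posterior Dirichlet(7/2, 10/3, 6, 5)
obs 7: x=1 → posterior Dirichlet(7/2, 13/3, 6, 5)
obs 8: x=2 → posterior Dirichlet(7/2, 13/3, 7, 5)
obs 9: x=0 → posterior Dirichlet(9/2, 13/3, 7, 5)
obs 10: x=2 → posterior Dirichlet(9/2, 13/3, 8, 5)
obs 11: x=1 → posterior Dirichlet(9/2, 16/3, 8, 5)
obs 12: x=1 → posterior Dirichlet(9/2, 19/3, 8, 5)
obs 13: x=2 → posterior Dirichlet(9/2, 19/3, 9, 5)

k = 2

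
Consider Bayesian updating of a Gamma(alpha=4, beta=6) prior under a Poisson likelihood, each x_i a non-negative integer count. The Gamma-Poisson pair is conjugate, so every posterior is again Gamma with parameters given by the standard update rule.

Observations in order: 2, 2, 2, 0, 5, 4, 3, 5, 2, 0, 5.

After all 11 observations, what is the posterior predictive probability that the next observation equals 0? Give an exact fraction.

obs 1: x=2 → posterior Gamma(6, 7)
obs 2: x=2 → posterior Gamma(8, 8)
obs 3: x=2 → posterior Gamma(10, 9)
obs 4: x=0 → posterior Gamma(10, 10)
obs 5: x=5 → posterior Gamma(15, 11)
obs 6: x=4 → posterior Gamma(19, 12)
obs 7: x=3 → posterior Gamma(22, 13)
obs 8: x=5 → posterior Gamma(27, 14)
obs 9: x=2 → posterior Gamma(29, 15)
obs 10: x=0 → posterior Gamma(29, 16)
obs 11: x=5 → posterior Gamma(34, 17)

684326450885775034048946719925754910487329/4778209346999261057189801002565550445953024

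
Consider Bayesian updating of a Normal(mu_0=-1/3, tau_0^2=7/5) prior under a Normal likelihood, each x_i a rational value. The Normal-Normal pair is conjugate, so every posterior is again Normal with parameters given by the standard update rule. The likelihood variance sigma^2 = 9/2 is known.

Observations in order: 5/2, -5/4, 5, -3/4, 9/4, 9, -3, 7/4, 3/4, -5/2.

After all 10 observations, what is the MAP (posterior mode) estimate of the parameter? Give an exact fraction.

71/74

obs 1: x=5/2 → posterior Normal(20/59, 63/59)
obs 2: x=-5/4 → posterior Normal(5/146, 63/73)
obs 3: x=5 → posterior Normal(5/6, 21/29)
obs 4: x=-3/4 → posterior Normal(62/101, 63/101)
obs 5: x=9/4 → posterior Normal(187/230, 63/115)
obs 6: x=9 → posterior Normal(439/258, 21/43)
obs 7: x=-3 → posterior Normal(355/286, 63/143)
obs 8: x=7/4 → posterior Normal(202/157, 63/157)
obs 9: x=3/4 → posterior Normal(425/342, 7/19)
obs 10: x=-5/2 → posterior Normal(71/74, 63/185)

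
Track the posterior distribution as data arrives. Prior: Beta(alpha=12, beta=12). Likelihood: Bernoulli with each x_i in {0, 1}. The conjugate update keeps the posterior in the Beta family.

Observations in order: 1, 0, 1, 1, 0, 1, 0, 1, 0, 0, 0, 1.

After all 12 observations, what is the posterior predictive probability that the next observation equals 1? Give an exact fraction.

obs 1: x=1 → posterior Beta(13, 12)
obs 2: x=0 → posterior Beta(13, 13)
obs 3: x=1 → posterior Beta(14, 13)
obs 4: x=1 → posterior Beta(15, 13)
obs 5: x=0 → posterior Beta(15, 14)
obs 6: x=1 → posterior Beta(16, 14)
obs 7: x=0 → posterior Beta(16, 15)
obs 8: x=1 → posterior Beta(17, 15)
obs 9: x=0 → posterior Beta(17, 16)
obs 10: x=0 → posterior Beta(17, 17)
obs 11: x=0 → posterior Beta(17, 18)
obs 12: x=1 → posterior Beta(18, 18)

1/2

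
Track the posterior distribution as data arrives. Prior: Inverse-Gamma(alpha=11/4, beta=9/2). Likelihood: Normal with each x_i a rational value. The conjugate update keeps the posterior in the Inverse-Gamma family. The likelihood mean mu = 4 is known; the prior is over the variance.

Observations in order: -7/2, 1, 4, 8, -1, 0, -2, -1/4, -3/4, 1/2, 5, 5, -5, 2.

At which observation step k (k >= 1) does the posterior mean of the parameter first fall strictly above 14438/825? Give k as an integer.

obs 1: x=-7/2 → posterior Inverse-Gamma(13/4, 261/8)
obs 2: x=1 → posterior Inverse-Gamma(15/4, 297/8)
obs 3: x=4 → posterior Inverse-Gamma(17/4, 297/8)
obs 4: x=8 → posterior Inverse-Gamma(19/4, 361/8)
obs 5: x=-1 → posterior Inverse-Gamma(21/4, 461/8)
obs 6: x=0 → posterior Inverse-Gamma(23/4, 525/8)
obs 7: x=-2 → posterior Inverse-Gamma(25/4, 669/8)
obs 8: x=-1/4 → posterior Inverse-Gamma(27/4, 2965/32)
obs 9: x=-3/4 → posterior Inverse-Gamma(29/4, 1663/16)
obs 10: x=1/2 → posterior Inverse-Gamma(31/4, 1761/16)
obs 11: x=5 → posterior Inverse-Gamma(33/4, 1769/16)
obs 12: x=5 → posterior Inverse-Gamma(35/4, 1777/16)
obs 13: x=-5 → posterior Inverse-Gamma(37/4, 2425/16)
obs 14: x=2 → posterior Inverse-Gamma(39/4, 2457/16)

k = 13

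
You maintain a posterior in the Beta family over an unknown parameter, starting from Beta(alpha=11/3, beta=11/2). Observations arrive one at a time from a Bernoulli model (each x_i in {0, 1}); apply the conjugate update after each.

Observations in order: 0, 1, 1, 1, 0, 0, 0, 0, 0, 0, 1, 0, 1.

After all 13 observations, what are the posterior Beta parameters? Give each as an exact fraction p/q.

alpha=26/3, beta=27/2

obs 1: x=0 → posterior Beta(11/3, 13/2)
obs 2: x=1 → posterior Beta(14/3, 13/2)
obs 3: x=1 → posterior Beta(17/3, 13/2)
obs 4: x=1 → posterior Beta(20/3, 13/2)
obs 5: x=0 → posterior Beta(20/3, 15/2)
obs 6: x=0 → posterior Beta(20/3, 17/2)
obs 7: x=0 → posterior Beta(20/3, 19/2)
obs 8: x=0 → posterior Beta(20/3, 21/2)
obs 9: x=0 → posterior Beta(20/3, 23/2)
obs 10: x=0 → posterior Beta(20/3, 25/2)
obs 11: x=1 → posterior Beta(23/3, 25/2)
obs 12: x=0 → posterior Beta(23/3, 27/2)
obs 13: x=1 → posterior Beta(26/3, 27/2)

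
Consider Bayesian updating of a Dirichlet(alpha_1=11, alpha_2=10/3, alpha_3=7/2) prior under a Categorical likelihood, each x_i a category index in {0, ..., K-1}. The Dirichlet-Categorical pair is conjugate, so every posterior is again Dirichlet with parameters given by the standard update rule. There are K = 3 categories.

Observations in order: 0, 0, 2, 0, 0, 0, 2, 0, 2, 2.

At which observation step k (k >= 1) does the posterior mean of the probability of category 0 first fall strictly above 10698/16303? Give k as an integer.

obs 1: x=0 → posterior Dirichlet(12, 10/3, 7/2)
obs 2: x=0 → posterior Dirichlet(13, 10/3, 7/2)
obs 3: x=2 → posterior Dirichlet(13, 10/3, 9/2)
obs 4: x=0 → posterior Dirichlet(14, 10/3, 9/2)
obs 5: x=0 → posterior Dirichlet(15, 10/3, 9/2)
obs 6: x=0 → posterior Dirichlet(16, 10/3, 9/2)
obs 7: x=2 → posterior Dirichlet(16, 10/3, 11/2)
obs 8: x=0 → posterior Dirichlet(17, 10/3, 11/2)
obs 9: x=2 → posterior Dirichlet(17, 10/3, 13/2)
obs 10: x=2 → posterior Dirichlet(17, 10/3, 15/2)

k = 5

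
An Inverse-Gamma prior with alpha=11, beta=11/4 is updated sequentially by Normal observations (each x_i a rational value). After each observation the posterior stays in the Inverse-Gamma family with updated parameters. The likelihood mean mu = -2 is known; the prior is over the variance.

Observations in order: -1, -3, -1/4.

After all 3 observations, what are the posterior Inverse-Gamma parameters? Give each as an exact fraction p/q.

alpha=25/2, beta=169/32

obs 1: x=-1 → posterior Inverse-Gamma(23/2, 13/4)
obs 2: x=-3 → posterior Inverse-Gamma(12, 15/4)
obs 3: x=-1/4 → posterior Inverse-Gamma(25/2, 169/32)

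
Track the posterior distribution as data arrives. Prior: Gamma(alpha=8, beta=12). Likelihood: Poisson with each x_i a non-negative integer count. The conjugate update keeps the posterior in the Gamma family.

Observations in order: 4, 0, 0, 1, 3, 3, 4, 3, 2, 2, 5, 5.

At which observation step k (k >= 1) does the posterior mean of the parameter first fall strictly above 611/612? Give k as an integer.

obs 1: x=4 → posterior Gamma(12, 13)
obs 2: x=0 → posterior Gamma(12, 14)
obs 3: x=0 → posterior Gamma(12, 15)
obs 4: x=1 → posterior Gamma(13, 16)
obs 5: x=3 → posterior Gamma(16, 17)
obs 6: x=3 → posterior Gamma(19, 18)
obs 7: x=4 → posterior Gamma(23, 19)
obs 8: x=3 → posterior Gamma(26, 20)
obs 9: x=2 → posterior Gamma(28, 21)
obs 10: x=2 → posterior Gamma(30, 22)
obs 11: x=5 → posterior Gamma(35, 23)
obs 12: x=5 → posterior Gamma(40, 24)

k = 6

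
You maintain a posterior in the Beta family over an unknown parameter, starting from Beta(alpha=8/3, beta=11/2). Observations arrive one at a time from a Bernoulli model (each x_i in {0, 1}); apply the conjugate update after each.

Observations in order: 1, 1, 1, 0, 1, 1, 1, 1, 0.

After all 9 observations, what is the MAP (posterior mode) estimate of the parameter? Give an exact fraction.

4/7

obs 1: x=1 → posterior Beta(11/3, 11/2)
obs 2: x=1 → posterior Beta(14/3, 11/2)
obs 3: x=1 → posterior Beta(17/3, 11/2)
obs 4: x=0 → posterior Beta(17/3, 13/2)
obs 5: x=1 → posterior Beta(20/3, 13/2)
obs 6: x=1 → posterior Beta(23/3, 13/2)
obs 7: x=1 → posterior Beta(26/3, 13/2)
obs 8: x=1 → posterior Beta(29/3, 13/2)
obs 9: x=0 → posterior Beta(29/3, 15/2)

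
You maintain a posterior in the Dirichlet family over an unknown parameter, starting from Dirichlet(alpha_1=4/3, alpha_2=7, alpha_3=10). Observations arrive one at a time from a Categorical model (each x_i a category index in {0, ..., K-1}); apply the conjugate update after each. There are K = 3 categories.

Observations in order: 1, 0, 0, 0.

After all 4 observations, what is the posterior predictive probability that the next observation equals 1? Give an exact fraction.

24/67

obs 1: x=1 → posterior Dirichlet(4/3, 8, 10)
obs 2: x=0 → posterior Dirichlet(7/3, 8, 10)
obs 3: x=0 → posterior Dirichlet(10/3, 8, 10)
obs 4: x=0 → posterior Dirichlet(13/3, 8, 10)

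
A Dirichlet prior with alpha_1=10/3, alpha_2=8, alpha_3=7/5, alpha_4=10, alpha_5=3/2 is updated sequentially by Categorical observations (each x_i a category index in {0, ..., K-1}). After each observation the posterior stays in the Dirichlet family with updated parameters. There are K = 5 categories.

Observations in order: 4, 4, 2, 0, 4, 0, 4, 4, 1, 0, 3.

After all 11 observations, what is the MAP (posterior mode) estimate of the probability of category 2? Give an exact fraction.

42/907

obs 1: x=4 → posterior Dirichlet(10/3, 8, 7/5, 10, 5/2)
obs 2: x=4 → posterior Dirichlet(10/3, 8, 7/5, 10, 7/2)
obs 3: x=2 → posterior Dirichlet(10/3, 8, 12/5, 10, 7/2)
obs 4: x=0 → posterior Dirichlet(13/3, 8, 12/5, 10, 7/2)
obs 5: x=4 → posterior Dirichlet(13/3, 8, 12/5, 10, 9/2)
obs 6: x=0 → posterior Dirichlet(16/3, 8, 12/5, 10, 9/2)
obs 7: x=4 → posterior Dirichlet(16/3, 8, 12/5, 10, 11/2)
obs 8: x=4 → posterior Dirichlet(16/3, 8, 12/5, 10, 13/2)
obs 9: x=1 → posterior Dirichlet(16/3, 9, 12/5, 10, 13/2)
obs 10: x=0 → posterior Dirichlet(19/3, 9, 12/5, 10, 13/2)
obs 11: x=3 → posterior Dirichlet(19/3, 9, 12/5, 11, 13/2)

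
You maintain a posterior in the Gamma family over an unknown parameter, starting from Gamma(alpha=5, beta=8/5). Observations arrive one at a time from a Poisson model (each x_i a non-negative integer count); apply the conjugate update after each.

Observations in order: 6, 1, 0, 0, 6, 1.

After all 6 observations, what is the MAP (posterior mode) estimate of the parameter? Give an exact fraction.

obs 1: x=6 → posterior Gamma(11, 13/5)
obs 2: x=1 → posterior Gamma(12, 18/5)
obs 3: x=0 → posterior Gamma(12, 23/5)
obs 4: x=0 → posterior Gamma(12, 28/5)
obs 5: x=6 → posterior Gamma(18, 33/5)
obs 6: x=1 → posterior Gamma(19, 38/5)

45/19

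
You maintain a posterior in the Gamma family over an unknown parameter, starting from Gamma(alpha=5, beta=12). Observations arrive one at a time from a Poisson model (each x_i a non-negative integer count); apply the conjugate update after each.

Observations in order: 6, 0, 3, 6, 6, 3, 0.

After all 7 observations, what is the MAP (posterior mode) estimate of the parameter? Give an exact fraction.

28/19

obs 1: x=6 → posterior Gamma(11, 13)
obs 2: x=0 → posterior Gamma(11, 14)
obs 3: x=3 → posterior Gamma(14, 15)
obs 4: x=6 → posterior Gamma(20, 16)
obs 5: x=6 → posterior Gamma(26, 17)
obs 6: x=3 → posterior Gamma(29, 18)
obs 7: x=0 → posterior Gamma(29, 19)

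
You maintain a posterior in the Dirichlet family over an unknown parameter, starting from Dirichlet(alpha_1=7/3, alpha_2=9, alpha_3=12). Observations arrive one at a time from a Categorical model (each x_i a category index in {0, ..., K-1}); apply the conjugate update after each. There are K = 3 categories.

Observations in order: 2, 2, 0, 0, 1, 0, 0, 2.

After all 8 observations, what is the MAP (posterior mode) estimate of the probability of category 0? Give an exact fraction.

16/85

obs 1: x=2 → posterior Dirichlet(7/3, 9, 13)
obs 2: x=2 → posterior Dirichlet(7/3, 9, 14)
obs 3: x=0 → posterior Dirichlet(10/3, 9, 14)
obs 4: x=0 → posterior Dirichlet(13/3, 9, 14)
obs 5: x=1 → posterior Dirichlet(13/3, 10, 14)
obs 6: x=0 → posterior Dirichlet(16/3, 10, 14)
obs 7: x=0 → posterior Dirichlet(19/3, 10, 14)
obs 8: x=2 → posterior Dirichlet(19/3, 10, 15)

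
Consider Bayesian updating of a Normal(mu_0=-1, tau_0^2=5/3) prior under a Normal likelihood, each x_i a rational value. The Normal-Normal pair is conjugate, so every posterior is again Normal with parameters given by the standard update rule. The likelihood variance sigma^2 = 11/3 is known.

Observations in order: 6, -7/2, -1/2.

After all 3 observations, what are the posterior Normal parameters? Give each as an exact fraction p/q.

mu_0=-1/26, tau_0^2=55/78

obs 1: x=6 → posterior Normal(19/16, 55/48)
obs 2: x=-7/2 → posterior Normal(1/14, 55/63)
obs 3: x=-1/2 → posterior Normal(-1/26, 55/78)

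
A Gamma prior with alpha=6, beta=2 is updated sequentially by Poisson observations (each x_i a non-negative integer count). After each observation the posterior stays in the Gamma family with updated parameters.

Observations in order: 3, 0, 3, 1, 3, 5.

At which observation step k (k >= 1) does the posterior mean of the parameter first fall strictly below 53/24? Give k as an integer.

k = 4

obs 1: x=3 → posterior Gamma(9, 3)
obs 2: x=0 → posterior Gamma(9, 4)
obs 3: x=3 → posterior Gamma(12, 5)
obs 4: x=1 → posterior Gamma(13, 6)
obs 5: x=3 → posterior Gamma(16, 7)
obs 6: x=5 → posterior Gamma(21, 8)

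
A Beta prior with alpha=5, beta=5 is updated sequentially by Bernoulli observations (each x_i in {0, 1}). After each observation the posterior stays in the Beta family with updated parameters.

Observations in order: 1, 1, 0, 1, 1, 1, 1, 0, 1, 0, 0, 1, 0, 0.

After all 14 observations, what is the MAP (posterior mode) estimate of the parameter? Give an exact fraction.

obs 1: x=1 → posterior Beta(6, 5)
obs 2: x=1 → posterior Beta(7, 5)
obs 3: x=0 → posterior Beta(7, 6)
obs 4: x=1 → posterior Beta(8, 6)
obs 5: x=1 → posterior Beta(9, 6)
obs 6: x=1 → posterior Beta(10, 6)
obs 7: x=1 → posterior Beta(11, 6)
obs 8: x=0 → posterior Beta(11, 7)
obs 9: x=1 → posterior Beta(12, 7)
obs 10: x=0 → posterior Beta(12, 8)
obs 11: x=0 → posterior Beta(12, 9)
obs 12: x=1 → posterior Beta(13, 9)
obs 13: x=0 → posterior Beta(13, 10)
obs 14: x=0 → posterior Beta(13, 11)

6/11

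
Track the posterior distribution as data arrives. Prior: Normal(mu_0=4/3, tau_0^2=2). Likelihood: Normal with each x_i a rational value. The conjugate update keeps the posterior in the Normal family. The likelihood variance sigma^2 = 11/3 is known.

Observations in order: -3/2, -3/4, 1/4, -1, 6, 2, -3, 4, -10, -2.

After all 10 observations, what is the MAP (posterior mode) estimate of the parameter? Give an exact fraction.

obs 1: x=-3/2 → posterior Normal(1/3, 22/17)
obs 2: x=-3/4 → posterior Normal(7/138, 22/23)
obs 3: x=1/4 → posterior Normal(8/87, 22/29)
obs 4: x=-1 → posterior Normal(-2/21, 22/35)
obs 5: x=6 → posterior Normal(98/123, 22/41)
obs 6: x=2 → posterior Normal(134/141, 22/47)
obs 7: x=-3 → posterior Normal(80/159, 22/53)
obs 8: x=4 → posterior Normal(152/177, 22/59)
obs 9: x=-10 → posterior Normal(-28/195, 22/65)
obs 10: x=-2 → posterior Normal(-64/213, 22/71)

-64/213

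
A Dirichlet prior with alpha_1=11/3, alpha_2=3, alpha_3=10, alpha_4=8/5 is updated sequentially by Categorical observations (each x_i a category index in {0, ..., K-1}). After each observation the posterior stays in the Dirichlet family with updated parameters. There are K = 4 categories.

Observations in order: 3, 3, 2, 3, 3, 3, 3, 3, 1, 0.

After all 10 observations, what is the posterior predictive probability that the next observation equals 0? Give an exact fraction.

35/212

obs 1: x=3 → posterior Dirichlet(11/3, 3, 10, 13/5)
obs 2: x=3 → posterior Dirichlet(11/3, 3, 10, 18/5)
obs 3: x=2 → posterior Dirichlet(11/3, 3, 11, 18/5)
obs 4: x=3 → posterior Dirichlet(11/3, 3, 11, 23/5)
obs 5: x=3 → posterior Dirichlet(11/3, 3, 11, 28/5)
obs 6: x=3 → posterior Dirichlet(11/3, 3, 11, 33/5)
obs 7: x=3 → posterior Dirichlet(11/3, 3, 11, 38/5)
obs 8: x=3 → posterior Dirichlet(11/3, 3, 11, 43/5)
obs 9: x=1 → posterior Dirichlet(11/3, 4, 11, 43/5)
obs 10: x=0 → posterior Dirichlet(14/3, 4, 11, 43/5)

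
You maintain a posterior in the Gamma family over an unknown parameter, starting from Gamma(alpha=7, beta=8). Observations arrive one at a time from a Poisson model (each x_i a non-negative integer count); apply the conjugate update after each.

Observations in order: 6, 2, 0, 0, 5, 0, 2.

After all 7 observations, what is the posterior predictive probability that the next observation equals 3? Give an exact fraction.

obs 1: x=6 → posterior Gamma(13, 9)
obs 2: x=2 → posterior Gamma(15, 10)
obs 3: x=0 → posterior Gamma(15, 11)
obs 4: x=0 → posterior Gamma(15, 12)
obs 5: x=5 → posterior Gamma(20, 13)
obs 6: x=0 → posterior Gamma(20, 14)
obs 7: x=2 → posterior Gamma(22, 15)

18929023935978412628173828125/158456325028528675187087900672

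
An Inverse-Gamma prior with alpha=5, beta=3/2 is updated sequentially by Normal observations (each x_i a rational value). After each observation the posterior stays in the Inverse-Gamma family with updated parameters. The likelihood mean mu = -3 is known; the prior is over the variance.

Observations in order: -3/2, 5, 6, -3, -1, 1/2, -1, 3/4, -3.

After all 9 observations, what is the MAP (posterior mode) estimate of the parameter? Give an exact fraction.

obs 1: x=-3/2 → posterior Inverse-Gamma(11/2, 21/8)
obs 2: x=5 → posterior Inverse-Gamma(6, 277/8)
obs 3: x=6 → posterior Inverse-Gamma(13/2, 601/8)
obs 4: x=-3 → posterior Inverse-Gamma(7, 601/8)
obs 5: x=-1 → posterior Inverse-Gamma(15/2, 617/8)
obs 6: x=1/2 → posterior Inverse-Gamma(8, 333/4)
obs 7: x=-1 → posterior Inverse-Gamma(17/2, 341/4)
obs 8: x=3/4 → posterior Inverse-Gamma(9, 2953/32)
obs 9: x=-3 → posterior Inverse-Gamma(19/2, 2953/32)

2953/336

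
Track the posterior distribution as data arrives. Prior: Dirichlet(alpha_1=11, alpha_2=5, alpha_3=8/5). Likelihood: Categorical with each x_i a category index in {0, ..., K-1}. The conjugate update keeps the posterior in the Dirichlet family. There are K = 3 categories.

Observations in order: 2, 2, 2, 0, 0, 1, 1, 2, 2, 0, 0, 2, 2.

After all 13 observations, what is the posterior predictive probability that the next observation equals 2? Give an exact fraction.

obs 1: x=2 → posterior Dirichlet(11, 5, 13/5)
obs 2: x=2 → posterior Dirichlet(11, 5, 18/5)
obs 3: x=2 → posterior Dirichlet(11, 5, 23/5)
obs 4: x=0 → posterior Dirichlet(12, 5, 23/5)
obs 5: x=0 → posterior Dirichlet(13, 5, 23/5)
obs 6: x=1 → posterior Dirichlet(13, 6, 23/5)
obs 7: x=1 → posterior Dirichlet(13, 7, 23/5)
obs 8: x=2 → posterior Dirichlet(13, 7, 28/5)
obs 9: x=2 → posterior Dirichlet(13, 7, 33/5)
obs 10: x=0 → posterior Dirichlet(14, 7, 33/5)
obs 11: x=0 → posterior Dirichlet(15, 7, 33/5)
obs 12: x=2 → posterior Dirichlet(15, 7, 38/5)
obs 13: x=2 → posterior Dirichlet(15, 7, 43/5)

43/153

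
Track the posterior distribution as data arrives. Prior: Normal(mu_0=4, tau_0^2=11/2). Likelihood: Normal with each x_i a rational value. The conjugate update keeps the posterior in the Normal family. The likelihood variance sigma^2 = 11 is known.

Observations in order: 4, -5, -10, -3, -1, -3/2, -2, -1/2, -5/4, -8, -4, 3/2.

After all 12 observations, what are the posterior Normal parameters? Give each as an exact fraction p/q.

obs 1: x=4 → posterior Normal(4, 11/3)
obs 2: x=-5 → posterior Normal(7/4, 11/4)
obs 3: x=-10 → posterior Normal(-3/5, 11/5)
obs 4: x=-3 → posterior Normal(-1, 11/6)
obs 5: x=-1 → posterior Normal(-1, 11/7)
obs 6: x=-3/2 → posterior Normal(-17/16, 11/8)
obs 7: x=-2 → posterior Normal(-7/6, 11/9)
obs 8: x=-1/2 → posterior Normal(-11/10, 11/10)
obs 9: x=-5/4 → posterior Normal(-49/44, 1)
obs 10: x=-8 → posterior Normal(-27/16, 11/12)
obs 11: x=-4 → posterior Normal(-97/52, 11/13)
obs 12: x=3/2 → posterior Normal(-13/8, 11/14)

mu_0=-13/8, tau_0^2=11/14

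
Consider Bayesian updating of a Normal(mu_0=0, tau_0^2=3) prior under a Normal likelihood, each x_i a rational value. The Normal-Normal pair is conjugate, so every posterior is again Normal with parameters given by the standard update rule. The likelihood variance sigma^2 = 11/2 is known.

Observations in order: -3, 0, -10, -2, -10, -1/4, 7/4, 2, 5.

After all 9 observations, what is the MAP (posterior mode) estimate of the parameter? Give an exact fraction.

obs 1: x=-3 → posterior Normal(-18/17, 33/17)
obs 2: x=0 → posterior Normal(-18/23, 33/23)
obs 3: x=-10 → posterior Normal(-78/29, 33/29)
obs 4: x=-2 → posterior Normal(-18/7, 33/35)
obs 5: x=-10 → posterior Normal(-150/41, 33/41)
obs 6: x=-1/4 → posterior Normal(-303/94, 33/47)
obs 7: x=7/4 → posterior Normal(-141/53, 33/53)
obs 8: x=2 → posterior Normal(-129/59, 33/59)
obs 9: x=5 → posterior Normal(-99/65, 33/65)

-99/65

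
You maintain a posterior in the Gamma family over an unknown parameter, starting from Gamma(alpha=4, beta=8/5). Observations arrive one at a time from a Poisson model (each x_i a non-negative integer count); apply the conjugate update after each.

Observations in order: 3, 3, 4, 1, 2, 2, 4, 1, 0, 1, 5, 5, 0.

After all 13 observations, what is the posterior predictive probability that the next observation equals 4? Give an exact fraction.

obs 1: x=3 → posterior Gamma(7, 13/5)
obs 2: x=3 → posterior Gamma(10, 18/5)
obs 3: x=4 → posterior Gamma(14, 23/5)
obs 4: x=1 → posterior Gamma(15, 28/5)
obs 5: x=2 → posterior Gamma(17, 33/5)
obs 6: x=2 → posterior Gamma(19, 38/5)
obs 7: x=4 → posterior Gamma(23, 43/5)
obs 8: x=1 → posterior Gamma(24, 48/5)
obs 9: x=0 → posterior Gamma(24, 53/5)
obs 10: x=1 → posterior Gamma(25, 58/5)
obs 11: x=5 → posterior Gamma(30, 63/5)
obs 12: x=5 → posterior Gamma(35, 68/5)
obs 13: x=0 → posterior Gamma(35, 73/5)

2530483389819326567818270621295907854533258479110277440910281703124053125/20633278977616775354970234117680587936953989756323837950073658471941668864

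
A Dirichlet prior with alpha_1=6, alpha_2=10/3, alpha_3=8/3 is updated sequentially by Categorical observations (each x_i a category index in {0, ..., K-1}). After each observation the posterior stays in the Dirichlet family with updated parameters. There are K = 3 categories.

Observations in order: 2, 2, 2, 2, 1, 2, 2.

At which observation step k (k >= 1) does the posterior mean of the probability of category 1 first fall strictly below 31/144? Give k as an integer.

obs 1: x=2 → posterior Dirichlet(6, 10/3, 11/3)
obs 2: x=2 → posterior Dirichlet(6, 10/3, 14/3)
obs 3: x=2 → posterior Dirichlet(6, 10/3, 17/3)
obs 4: x=2 → posterior Dirichlet(6, 10/3, 20/3)
obs 5: x=1 → posterior Dirichlet(6, 13/3, 20/3)
obs 6: x=2 → posterior Dirichlet(6, 13/3, 23/3)
obs 7: x=2 → posterior Dirichlet(6, 13/3, 26/3)

k = 4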